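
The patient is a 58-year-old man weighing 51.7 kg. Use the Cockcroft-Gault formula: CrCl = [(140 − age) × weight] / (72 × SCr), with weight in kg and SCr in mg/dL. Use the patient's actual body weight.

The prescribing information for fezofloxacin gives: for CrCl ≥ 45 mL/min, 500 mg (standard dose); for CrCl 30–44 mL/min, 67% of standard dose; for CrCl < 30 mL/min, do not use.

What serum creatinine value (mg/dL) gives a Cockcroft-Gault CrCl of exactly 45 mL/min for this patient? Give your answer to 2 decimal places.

1.31 mg/dL

Standard dose requires CrCl ≥ 45 mL/min.
Set (140 − 58) × 51.7 / (72 × SCr) = 45
SCr = (140 − 58) × 51.7 / (72 × 45) = 1.308 mg/dL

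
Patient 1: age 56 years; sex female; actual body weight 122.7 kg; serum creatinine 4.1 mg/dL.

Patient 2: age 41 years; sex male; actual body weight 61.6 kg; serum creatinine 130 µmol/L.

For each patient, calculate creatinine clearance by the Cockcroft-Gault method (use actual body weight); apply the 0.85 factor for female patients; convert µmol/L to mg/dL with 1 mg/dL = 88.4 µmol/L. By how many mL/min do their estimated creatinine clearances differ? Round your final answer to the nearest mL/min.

28 mL/min

Patient 1: CrCl = (140 − 56) × 122.7 / (72 × 4.1) × 0.85 = 10306.8 / 295.20 × 0.85 ≈ 29.7 mL/min
Patient 2: SCr = 130 / 88.4 = 1.471 mg/dL
Patient 2: CrCl = (140 − 41) × 61.6 / (72 × 1.471) = 6098.4 / 105.91 ≈ 57.6 mL/min
|29.7 − 57.6| = 27.9 mL/min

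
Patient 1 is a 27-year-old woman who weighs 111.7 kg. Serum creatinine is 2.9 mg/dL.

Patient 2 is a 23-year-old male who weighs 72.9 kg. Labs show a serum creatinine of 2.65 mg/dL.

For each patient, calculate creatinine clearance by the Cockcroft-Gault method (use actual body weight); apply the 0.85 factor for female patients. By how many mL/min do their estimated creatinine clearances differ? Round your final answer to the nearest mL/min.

Patient 1: CrCl = (140 − 27) × 111.7 / (72 × 2.9) × 0.85 = 12622.1 / 208.80 × 0.85 ≈ 51.4 mL/min
Patient 2: CrCl = (140 − 23) × 72.9 / (72 × 2.65) = 8529.3 / 190.80 ≈ 44.7 mL/min
|51.4 − 44.7| = 6.7 mL/min

7 mL/min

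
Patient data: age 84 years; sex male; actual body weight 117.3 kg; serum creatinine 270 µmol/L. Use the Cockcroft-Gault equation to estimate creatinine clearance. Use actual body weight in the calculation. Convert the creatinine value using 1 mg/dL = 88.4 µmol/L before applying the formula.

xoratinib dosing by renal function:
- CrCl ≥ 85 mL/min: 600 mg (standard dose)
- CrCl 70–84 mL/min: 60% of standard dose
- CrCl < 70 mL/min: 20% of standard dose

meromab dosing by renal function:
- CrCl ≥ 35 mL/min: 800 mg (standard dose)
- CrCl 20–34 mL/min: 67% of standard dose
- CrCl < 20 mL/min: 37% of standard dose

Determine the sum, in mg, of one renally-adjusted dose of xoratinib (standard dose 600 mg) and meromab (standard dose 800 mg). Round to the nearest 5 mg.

655 mg

SCr = 270 / 88.4 = 3.054 mg/dL
CrCl = (140 − 84) × 117.3 / (72 × 3.054) = 6568.8 / 219.89 ≈ 29.9 mL/min
CrCl ≈ 30 mL/min.
xoratinib: < 70 mL/min → 20% of 600 mg = 120 mg.
meromab: 20–34 mL/min → 67% of 800 mg = 536 mg.
Total = 120 + 536 = 656 mg.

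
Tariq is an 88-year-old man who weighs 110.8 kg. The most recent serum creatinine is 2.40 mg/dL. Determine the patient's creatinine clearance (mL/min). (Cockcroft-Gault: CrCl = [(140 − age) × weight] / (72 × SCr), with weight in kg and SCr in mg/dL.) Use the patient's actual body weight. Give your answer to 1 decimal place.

33.3 mL/min

CrCl = (140 − 88) × 110.8 / (72 × 2.4) = 5761.6 / 172.80 ≈ 33.3 mL/min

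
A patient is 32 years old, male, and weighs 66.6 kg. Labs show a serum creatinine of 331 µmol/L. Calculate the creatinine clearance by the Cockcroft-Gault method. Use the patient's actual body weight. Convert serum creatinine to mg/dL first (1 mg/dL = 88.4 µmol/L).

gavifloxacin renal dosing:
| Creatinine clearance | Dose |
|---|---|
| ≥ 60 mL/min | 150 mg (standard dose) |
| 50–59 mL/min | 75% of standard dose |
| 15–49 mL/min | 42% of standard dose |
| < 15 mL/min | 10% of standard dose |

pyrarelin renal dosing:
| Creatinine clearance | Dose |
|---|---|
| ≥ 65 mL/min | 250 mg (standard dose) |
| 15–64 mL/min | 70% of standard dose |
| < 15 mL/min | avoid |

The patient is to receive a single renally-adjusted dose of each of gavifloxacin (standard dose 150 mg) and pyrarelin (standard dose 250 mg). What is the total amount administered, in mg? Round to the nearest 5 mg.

240 mg

SCr = 331 / 88.4 = 3.744 mg/dL
CrCl = (140 − 32) × 66.6 / (72 × 3.744) = 7192.8 / 269.57 ≈ 26.7 mL/min
CrCl ≈ 27 mL/min.
gavifloxacin: 15–49 mL/min → 42% of 150 mg = 63 mg.
pyrarelin: 15–64 mL/min → 70% of 250 mg = 175 mg.
Total = 63 + 175 = 238 mg.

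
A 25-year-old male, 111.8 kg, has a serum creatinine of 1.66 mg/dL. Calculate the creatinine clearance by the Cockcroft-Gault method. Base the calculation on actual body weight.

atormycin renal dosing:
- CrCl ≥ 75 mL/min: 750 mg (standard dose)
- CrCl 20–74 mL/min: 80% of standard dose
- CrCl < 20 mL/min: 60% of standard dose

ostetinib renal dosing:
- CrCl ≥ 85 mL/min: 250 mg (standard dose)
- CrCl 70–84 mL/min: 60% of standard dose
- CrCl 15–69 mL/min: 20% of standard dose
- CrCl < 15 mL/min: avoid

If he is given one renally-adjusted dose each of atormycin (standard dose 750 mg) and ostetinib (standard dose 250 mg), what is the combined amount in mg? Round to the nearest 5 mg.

CrCl = (140 − 25) × 111.8 / (72 × 1.66) = 12857.0 / 119.52 ≈ 107.6 mL/min
CrCl ≈ 108 mL/min.
atormycin: ≥ 75 mL/min → 100% of 750 mg = 750 mg.
ostetinib: ≥ 85 mL/min → 100% of 250 mg = 250 mg.
Total = 750 + 250 = 1000 mg.

1000 mg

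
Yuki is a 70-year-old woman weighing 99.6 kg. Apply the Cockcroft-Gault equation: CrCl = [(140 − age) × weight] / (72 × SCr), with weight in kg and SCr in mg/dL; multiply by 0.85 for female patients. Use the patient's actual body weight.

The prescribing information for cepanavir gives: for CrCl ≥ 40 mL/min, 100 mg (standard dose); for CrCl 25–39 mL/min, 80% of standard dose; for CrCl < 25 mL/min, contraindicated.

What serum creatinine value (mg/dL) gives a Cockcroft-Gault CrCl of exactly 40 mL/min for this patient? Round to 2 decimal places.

Standard dose requires CrCl ≥ 40 mL/min.
Set (140 − 70) × 99.6 × 0.85 / (72 × SCr) = 40
SCr = (140 − 70) × 99.6 × 0.85 / (72 × 40) = 2.058 mg/dL

2.06 mg/dL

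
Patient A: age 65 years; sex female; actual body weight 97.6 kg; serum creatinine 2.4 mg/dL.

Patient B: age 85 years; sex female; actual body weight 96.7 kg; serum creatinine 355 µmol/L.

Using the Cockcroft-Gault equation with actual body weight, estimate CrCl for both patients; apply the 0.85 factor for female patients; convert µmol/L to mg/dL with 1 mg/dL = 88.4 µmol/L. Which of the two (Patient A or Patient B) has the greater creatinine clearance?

Patient A: CrCl = (140 − 65) × 97.6 / (72 × 2.4) × 0.85 = 7320.0 / 172.80 × 0.85 ≈ 36.0 mL/min
Patient B: SCr = 355 / 88.4 = 4.016 mg/dL
Patient B: CrCl = (140 − 85) × 96.7 / (72 × 4.016) × 0.85 = 5318.5 / 289.15 × 0.85 ≈ 15.6 mL/min
36.0 vs 15.6 mL/min → Patient A is higher.

Patient A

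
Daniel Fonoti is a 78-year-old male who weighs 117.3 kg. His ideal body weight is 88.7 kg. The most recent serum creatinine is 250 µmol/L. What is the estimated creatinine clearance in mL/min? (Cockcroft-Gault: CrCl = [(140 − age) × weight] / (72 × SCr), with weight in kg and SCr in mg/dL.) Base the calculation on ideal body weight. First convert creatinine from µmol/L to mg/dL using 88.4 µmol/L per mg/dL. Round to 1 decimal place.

SCr = 250 / 88.4 = 2.828 mg/dL
CrCl = (140 − 78) × 88.7 / (72 × 2.828) = 5499.4 / 203.62 ≈ 27.0 mL/min

27.0 mL/min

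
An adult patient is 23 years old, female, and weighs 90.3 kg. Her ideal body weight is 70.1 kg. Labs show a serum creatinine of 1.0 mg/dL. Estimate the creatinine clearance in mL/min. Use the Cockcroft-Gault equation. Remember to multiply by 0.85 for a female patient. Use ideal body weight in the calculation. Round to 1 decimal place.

96.8 mL/min

CrCl = (140 − 23) × 70.1 / (72 × 1) × 0.85 = 8201.7 / 72.00 × 0.85 ≈ 96.8 mL/min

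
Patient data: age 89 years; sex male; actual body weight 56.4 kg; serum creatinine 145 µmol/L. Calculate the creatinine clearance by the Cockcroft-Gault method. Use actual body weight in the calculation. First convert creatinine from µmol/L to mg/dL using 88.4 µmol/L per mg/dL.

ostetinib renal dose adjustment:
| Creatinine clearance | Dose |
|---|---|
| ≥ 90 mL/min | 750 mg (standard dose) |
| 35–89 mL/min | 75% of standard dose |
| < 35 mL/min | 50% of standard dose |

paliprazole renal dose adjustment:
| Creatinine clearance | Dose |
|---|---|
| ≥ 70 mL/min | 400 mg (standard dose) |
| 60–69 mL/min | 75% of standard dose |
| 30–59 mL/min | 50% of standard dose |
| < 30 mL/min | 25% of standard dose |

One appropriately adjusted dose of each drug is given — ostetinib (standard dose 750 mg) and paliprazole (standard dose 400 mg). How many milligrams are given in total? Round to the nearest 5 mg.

475 mg

SCr = 145 / 88.4 = 1.64 mg/dL
CrCl = (140 − 89) × 56.4 / (72 × 1.64) = 2876.4 / 118.08 ≈ 24.4 mL/min
CrCl ≈ 24 mL/min.
ostetinib: < 35 mL/min → 50% of 750 mg = 375 mg.
paliprazole: < 30 mL/min → 25% of 400 mg = 100 mg.
Total = 375 + 100 = 475 mg.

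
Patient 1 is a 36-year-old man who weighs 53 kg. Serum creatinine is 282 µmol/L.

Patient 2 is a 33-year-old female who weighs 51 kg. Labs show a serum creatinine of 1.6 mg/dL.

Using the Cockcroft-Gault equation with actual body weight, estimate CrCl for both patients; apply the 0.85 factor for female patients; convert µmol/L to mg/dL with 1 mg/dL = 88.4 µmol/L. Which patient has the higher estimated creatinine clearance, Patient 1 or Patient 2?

Patient 2

Patient 1: SCr = 282 / 88.4 = 3.19 mg/dL
Patient 1: CrCl = (140 − 36) × 53 / (72 × 3.19) = 5512.0 / 229.68 ≈ 24.0 mL/min
Patient 2: CrCl = (140 − 33) × 51 / (72 × 1.6) × 0.85 = 5457.0 / 115.20 × 0.85 ≈ 40.3 mL/min
24.0 vs 40.3 mL/min → Patient 2 is higher.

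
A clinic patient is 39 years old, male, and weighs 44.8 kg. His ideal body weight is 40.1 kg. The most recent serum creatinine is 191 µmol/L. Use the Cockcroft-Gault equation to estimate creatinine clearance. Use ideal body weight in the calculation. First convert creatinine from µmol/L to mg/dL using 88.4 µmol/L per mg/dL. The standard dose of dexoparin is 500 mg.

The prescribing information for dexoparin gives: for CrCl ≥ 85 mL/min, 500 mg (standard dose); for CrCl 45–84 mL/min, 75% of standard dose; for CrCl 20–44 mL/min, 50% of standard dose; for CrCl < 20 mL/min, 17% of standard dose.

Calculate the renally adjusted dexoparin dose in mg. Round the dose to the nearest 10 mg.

SCr = 191 / 88.4 = 2.161 mg/dL
CrCl = (140 − 39) × 40.1 / (72 × 2.161) = 4050.1 / 155.59 ≈ 26.0 mL/min
CrCl ≈ 26 mL/min → bracket 20–44 mL/min.
50% of 500 mg = 250 mg

250 mg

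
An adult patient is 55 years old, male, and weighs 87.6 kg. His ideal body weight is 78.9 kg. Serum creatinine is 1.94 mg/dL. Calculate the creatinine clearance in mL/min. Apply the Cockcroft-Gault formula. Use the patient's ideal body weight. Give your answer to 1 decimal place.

48.0 mL/min

CrCl = (140 − 55) × 78.9 / (72 × 1.94) = 6706.5 / 139.68 ≈ 48.0 mL/min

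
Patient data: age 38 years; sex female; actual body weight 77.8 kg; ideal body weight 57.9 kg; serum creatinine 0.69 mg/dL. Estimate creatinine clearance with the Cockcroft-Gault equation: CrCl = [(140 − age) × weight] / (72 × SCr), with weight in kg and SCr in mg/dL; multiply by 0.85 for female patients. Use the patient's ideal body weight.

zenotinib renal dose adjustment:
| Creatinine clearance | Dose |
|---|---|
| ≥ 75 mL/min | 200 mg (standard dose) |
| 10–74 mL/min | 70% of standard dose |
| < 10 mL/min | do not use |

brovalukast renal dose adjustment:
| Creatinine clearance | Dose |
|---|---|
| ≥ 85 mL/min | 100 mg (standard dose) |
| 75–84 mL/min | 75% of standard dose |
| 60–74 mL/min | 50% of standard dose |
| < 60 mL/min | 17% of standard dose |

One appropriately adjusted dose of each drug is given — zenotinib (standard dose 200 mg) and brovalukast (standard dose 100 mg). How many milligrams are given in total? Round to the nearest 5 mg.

CrCl = (140 − 38) × 57.9 / (72 × 0.69) × 0.85 = 5905.8 / 49.68 × 0.85 ≈ 101.0 mL/min
CrCl ≈ 101 mL/min.
zenotinib: ≥ 75 mL/min → 100% of 200 mg = 200 mg.
brovalukast: ≥ 85 mL/min → 100% of 100 mg = 100 mg.
Total = 200 + 100 = 300 mg.

300 mg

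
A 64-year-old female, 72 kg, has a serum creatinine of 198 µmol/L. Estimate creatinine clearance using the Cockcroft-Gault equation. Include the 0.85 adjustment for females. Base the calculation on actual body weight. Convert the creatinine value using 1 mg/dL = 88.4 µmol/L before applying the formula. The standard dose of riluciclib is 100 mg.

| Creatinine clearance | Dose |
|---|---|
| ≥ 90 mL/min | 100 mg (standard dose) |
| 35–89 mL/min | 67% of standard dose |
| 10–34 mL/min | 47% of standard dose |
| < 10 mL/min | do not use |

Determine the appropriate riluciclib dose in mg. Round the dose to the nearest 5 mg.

45 mg

SCr = 198 / 88.4 = 2.24 mg/dL
CrCl = (140 − 64) × 72 / (72 × 2.24) × 0.85 = 5472.0 / 161.28 × 0.85 ≈ 28.8 mL/min
CrCl ≈ 29 mL/min → bracket 10–34 mL/min.
47% of 100 mg = 47 mg → 45 mg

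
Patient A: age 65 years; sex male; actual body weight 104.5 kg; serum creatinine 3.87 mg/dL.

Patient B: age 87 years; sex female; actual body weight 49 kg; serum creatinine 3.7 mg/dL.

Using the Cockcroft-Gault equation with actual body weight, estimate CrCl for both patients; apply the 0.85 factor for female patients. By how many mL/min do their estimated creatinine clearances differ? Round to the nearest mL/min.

20 mL/min

Patient A: CrCl = (140 − 65) × 104.5 / (72 × 3.87) = 7837.5 / 278.64 ≈ 28.1 mL/min
Patient B: CrCl = (140 − 87) × 49 / (72 × 3.7) × 0.85 = 2597.0 / 266.40 × 0.85 ≈ 8.3 mL/min
|28.1 − 8.3| = 19.8 mL/min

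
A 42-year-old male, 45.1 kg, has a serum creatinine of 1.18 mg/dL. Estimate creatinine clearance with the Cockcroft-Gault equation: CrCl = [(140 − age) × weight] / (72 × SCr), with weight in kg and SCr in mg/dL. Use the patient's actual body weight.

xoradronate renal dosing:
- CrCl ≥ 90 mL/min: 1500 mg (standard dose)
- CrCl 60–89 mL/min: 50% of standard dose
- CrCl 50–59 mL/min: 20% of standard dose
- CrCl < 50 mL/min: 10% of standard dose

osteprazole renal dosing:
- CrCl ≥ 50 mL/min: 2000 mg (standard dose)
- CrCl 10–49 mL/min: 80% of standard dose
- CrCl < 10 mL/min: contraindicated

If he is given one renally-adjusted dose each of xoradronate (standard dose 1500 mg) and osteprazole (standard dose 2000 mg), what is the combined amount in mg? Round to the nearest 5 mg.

CrCl = (140 − 42) × 45.1 / (72 × 1.18) = 4419.8 / 84.96 ≈ 52.0 mL/min
CrCl ≈ 52 mL/min.
xoradronate: 50–59 mL/min → 20% of 1500 mg = 300 mg.
osteprazole: ≥ 50 mL/min → 100% of 2000 mg = 2000 mg.
Total = 300 + 2000 = 2300 mg.

2300 mg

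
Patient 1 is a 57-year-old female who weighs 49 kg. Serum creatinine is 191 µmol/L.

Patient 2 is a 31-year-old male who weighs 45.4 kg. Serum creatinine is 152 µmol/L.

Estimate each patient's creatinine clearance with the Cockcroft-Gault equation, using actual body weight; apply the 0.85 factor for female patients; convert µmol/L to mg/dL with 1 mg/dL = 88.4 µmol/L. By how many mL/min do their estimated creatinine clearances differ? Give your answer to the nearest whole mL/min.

Patient 1: SCr = 191 / 88.4 = 2.161 mg/dL
Patient 1: CrCl = (140 − 57) × 49 / (72 × 2.161) × 0.85 = 4067.0 / 155.59 × 0.85 ≈ 22.2 mL/min
Patient 2: SCr = 152 / 88.4 = 1.719 mg/dL
Patient 2: CrCl = (140 − 31) × 45.4 / (72 × 1.719) = 4948.6 / 123.77 ≈ 40.0 mL/min
|22.2 − 40.0| = 17.8 mL/min

18 mL/min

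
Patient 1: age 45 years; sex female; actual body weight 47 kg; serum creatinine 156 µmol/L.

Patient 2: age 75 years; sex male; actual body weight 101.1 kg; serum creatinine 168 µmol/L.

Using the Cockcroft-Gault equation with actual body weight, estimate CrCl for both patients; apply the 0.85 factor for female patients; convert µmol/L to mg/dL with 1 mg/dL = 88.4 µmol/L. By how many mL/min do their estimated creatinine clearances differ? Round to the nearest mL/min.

Patient 1: SCr = 156 / 88.4 = 1.765 mg/dL
Patient 1: CrCl = (140 − 45) × 47 / (72 × 1.765) × 0.85 = 4465.0 / 127.08 × 0.85 ≈ 29.9 mL/min
Patient 2: SCr = 168 / 88.4 = 1.9 mg/dL
Patient 2: CrCl = (140 − 75) × 101.1 / (72 × 1.9) = 6571.5 / 136.80 ≈ 48.0 mL/min
|29.9 − 48.0| = 18.1 mL/min

18 mL/min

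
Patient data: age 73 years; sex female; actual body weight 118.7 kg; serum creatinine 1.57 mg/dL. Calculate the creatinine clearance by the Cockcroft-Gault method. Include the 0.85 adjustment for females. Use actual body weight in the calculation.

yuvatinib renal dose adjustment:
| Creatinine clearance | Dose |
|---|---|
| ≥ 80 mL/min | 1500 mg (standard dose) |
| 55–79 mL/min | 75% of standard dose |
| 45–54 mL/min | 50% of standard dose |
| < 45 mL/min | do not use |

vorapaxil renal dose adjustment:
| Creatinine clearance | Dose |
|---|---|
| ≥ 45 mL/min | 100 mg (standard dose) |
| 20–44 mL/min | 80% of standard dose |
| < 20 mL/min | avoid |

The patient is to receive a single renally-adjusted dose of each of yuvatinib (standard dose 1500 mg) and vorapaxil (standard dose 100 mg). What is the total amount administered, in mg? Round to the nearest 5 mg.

1225 mg

CrCl = (140 − 73) × 118.7 / (72 × 1.57) × 0.85 = 7952.9 / 113.04 × 0.85 ≈ 59.8 mL/min
CrCl ≈ 60 mL/min.
yuvatinib: 55–79 mL/min → 75% of 1500 mg = 1125 mg.
vorapaxil: ≥ 45 mL/min → 100% of 100 mg = 100 mg.
Total = 1125 + 100 = 1225 mg.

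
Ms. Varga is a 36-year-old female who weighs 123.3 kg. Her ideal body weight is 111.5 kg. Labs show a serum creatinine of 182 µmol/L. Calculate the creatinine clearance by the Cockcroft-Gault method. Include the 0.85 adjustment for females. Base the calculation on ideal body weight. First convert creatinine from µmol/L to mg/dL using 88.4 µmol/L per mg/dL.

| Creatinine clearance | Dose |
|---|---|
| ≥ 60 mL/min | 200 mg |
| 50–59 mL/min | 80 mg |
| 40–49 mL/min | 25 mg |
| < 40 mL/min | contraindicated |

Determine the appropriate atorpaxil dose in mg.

SCr = 182 / 88.4 = 2.059 mg/dL
CrCl = (140 − 36) × 111.5 / (72 × 2.059) × 0.85 = 11596.0 / 148.25 × 0.85 ≈ 66.5 mL/min
CrCl ≈ 66 mL/min → bracket ≥ 60 mL/min.
Dose for this bracket: 200 mg.

200 mg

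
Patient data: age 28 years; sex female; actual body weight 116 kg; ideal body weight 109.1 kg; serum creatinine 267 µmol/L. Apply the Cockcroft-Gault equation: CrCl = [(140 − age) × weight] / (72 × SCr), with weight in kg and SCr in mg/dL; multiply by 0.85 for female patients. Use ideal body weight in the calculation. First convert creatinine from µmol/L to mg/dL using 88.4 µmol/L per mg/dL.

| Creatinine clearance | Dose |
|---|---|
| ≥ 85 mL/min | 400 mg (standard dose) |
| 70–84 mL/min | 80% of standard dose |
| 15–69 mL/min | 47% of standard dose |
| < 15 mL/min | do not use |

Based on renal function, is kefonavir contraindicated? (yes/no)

no

SCr = 267 / 88.4 = 3.02 mg/dL
CrCl = (140 − 28) × 109.1 / (72 × 3.02) × 0.85 = 12219.2 / 217.44 × 0.85 ≈ 47.8 mL/min
CrCl ≈ 48 mL/min, which is ≥ 15 mL/min.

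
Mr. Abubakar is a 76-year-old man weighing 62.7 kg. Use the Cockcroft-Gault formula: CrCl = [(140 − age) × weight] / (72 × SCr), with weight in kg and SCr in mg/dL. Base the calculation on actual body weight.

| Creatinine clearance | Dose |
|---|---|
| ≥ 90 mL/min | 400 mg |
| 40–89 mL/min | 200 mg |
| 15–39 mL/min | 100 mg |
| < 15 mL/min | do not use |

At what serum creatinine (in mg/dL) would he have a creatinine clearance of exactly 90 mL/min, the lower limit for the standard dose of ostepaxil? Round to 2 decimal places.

Standard dose requires CrCl ≥ 90 mL/min.
Set (140 − 76) × 62.7 / (72 × SCr) = 90
SCr = (140 − 76) × 62.7 / (72 × 90) = 0.619 mg/dL

0.62 mg/dL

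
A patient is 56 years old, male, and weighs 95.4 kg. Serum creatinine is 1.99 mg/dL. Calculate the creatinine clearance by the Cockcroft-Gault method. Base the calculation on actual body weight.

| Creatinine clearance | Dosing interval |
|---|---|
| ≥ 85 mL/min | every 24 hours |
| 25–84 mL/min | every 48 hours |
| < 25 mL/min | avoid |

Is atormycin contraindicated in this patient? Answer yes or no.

no

CrCl = (140 − 56) × 95.4 / (72 × 1.99) = 8013.6 / 143.28 ≈ 55.9 mL/min
CrCl ≈ 56 mL/min, which is ≥ 25 mL/min.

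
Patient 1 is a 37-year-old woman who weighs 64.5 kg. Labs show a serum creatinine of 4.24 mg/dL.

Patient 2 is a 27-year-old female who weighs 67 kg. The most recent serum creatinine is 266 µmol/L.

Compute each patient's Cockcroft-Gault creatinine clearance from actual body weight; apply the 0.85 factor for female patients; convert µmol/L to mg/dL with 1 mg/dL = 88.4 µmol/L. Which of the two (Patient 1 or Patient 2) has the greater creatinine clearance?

Patient 2

Patient 1: CrCl = (140 − 37) × 64.5 / (72 × 4.24) × 0.85 = 6643.5 / 305.28 × 0.85 ≈ 18.5 mL/min
Patient 2: SCr = 266 / 88.4 = 3.009 mg/dL
Patient 2: CrCl = (140 − 27) × 67 / (72 × 3.009) × 0.85 = 7571.0 / 216.65 × 0.85 ≈ 29.7 mL/min
18.5 vs 29.7 mL/min → Patient 2 is higher.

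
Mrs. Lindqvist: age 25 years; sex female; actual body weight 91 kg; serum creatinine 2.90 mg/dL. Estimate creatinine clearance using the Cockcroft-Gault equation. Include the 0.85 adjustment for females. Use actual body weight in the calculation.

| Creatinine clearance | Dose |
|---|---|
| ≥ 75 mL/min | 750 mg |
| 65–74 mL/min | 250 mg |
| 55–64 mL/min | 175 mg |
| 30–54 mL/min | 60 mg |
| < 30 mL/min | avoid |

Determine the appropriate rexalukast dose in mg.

60 mg

CrCl = (140 − 25) × 91 / (72 × 2.9) × 0.85 = 10465.0 / 208.80 × 0.85 ≈ 42.6 mL/min
CrCl ≈ 43 mL/min → bracket 30–54 mL/min.
Dose for this bracket: 60 mg.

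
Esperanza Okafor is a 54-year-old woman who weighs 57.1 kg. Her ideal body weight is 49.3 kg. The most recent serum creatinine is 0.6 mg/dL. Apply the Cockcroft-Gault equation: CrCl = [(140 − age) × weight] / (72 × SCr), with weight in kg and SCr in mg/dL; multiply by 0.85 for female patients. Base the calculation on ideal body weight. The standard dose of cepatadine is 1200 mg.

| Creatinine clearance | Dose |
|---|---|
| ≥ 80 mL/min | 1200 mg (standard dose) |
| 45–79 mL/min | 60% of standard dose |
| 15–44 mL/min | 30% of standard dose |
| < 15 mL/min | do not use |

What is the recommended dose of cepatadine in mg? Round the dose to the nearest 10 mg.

1200 mg

CrCl = (140 − 54) × 49.3 / (72 × 0.6) × 0.85 = 4239.8 / 43.20 × 0.85 ≈ 83.4 mL/min
CrCl ≈ 83 mL/min → bracket ≥ 80 mL/min.
100% of 1200 mg = 1200 mg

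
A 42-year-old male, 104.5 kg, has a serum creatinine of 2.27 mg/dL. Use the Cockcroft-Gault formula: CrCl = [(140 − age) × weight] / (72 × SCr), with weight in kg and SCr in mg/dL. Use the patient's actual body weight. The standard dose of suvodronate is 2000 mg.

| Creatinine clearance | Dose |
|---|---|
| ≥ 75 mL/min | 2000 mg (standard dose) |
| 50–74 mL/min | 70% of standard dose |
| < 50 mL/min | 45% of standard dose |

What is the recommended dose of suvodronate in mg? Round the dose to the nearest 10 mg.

CrCl = (140 − 42) × 104.5 / (72 × 2.27) = 10241.0 / 163.44 ≈ 62.7 mL/min
CrCl ≈ 63 mL/min → bracket 50–74 mL/min.
70% of 2000 mg = 1400 mg

1400 mg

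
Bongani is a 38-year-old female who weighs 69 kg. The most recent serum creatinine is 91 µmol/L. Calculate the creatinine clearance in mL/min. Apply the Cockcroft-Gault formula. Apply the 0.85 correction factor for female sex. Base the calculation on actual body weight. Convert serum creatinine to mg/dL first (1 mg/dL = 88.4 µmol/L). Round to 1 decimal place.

80.7 mL/min

SCr = 91 / 88.4 = 1.029 mg/dL
CrCl = (140 − 38) × 69 / (72 × 1.029) × 0.85 = 7038.0 / 74.09 × 0.85 ≈ 80.7 mL/min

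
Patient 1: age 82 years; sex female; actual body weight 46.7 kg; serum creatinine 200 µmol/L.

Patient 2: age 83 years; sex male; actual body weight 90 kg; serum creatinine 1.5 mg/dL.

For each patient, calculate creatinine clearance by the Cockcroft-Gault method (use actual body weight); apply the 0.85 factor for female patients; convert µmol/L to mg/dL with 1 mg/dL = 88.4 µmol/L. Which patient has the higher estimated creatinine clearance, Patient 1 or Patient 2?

Patient 2

Patient 1: SCr = 200 / 88.4 = 2.262 mg/dL
Patient 1: CrCl = (140 − 82) × 46.7 / (72 × 2.262) × 0.85 = 2708.6 / 162.86 × 0.85 ≈ 14.1 mL/min
Patient 2: CrCl = (140 − 83) × 90 / (72 × 1.5) = 5130.0 / 108.00 ≈ 47.5 mL/min
14.1 vs 47.5 mL/min → Patient 2 is higher.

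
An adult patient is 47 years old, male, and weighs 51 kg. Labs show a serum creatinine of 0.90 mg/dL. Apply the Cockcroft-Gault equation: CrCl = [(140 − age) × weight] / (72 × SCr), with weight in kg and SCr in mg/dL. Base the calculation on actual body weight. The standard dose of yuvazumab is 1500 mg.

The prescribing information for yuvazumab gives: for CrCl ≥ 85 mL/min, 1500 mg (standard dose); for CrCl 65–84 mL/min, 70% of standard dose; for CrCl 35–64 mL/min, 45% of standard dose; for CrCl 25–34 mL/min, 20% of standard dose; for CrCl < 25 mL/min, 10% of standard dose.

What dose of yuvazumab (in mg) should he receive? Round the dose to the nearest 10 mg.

1050 mg

CrCl = (140 − 47) × 51 / (72 × 0.9) = 4743.0 / 64.80 ≈ 73.2 mL/min
CrCl ≈ 73 mL/min → bracket 65–84 mL/min.
70% of 1500 mg = 1050 mg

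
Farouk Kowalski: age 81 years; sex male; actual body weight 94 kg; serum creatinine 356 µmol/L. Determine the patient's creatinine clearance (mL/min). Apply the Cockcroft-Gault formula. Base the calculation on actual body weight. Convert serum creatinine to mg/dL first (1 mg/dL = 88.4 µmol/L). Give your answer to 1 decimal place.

SCr = 356 / 88.4 = 4.027 mg/dL
CrCl = (140 − 81) × 94 / (72 × 4.027) = 5546.0 / 289.94 ≈ 19.1 mL/min

19.1 mL/min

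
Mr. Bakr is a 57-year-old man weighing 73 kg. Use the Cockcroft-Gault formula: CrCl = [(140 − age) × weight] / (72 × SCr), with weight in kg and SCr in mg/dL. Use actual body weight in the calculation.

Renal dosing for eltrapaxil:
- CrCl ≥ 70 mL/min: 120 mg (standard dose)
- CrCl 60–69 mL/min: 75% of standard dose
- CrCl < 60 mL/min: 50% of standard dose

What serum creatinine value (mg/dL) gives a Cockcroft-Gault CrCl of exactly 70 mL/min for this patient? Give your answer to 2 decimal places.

Standard dose requires CrCl ≥ 70 mL/min.
Set (140 − 57) × 73 / (72 × SCr) = 70
SCr = (140 − 57) × 73 / (72 × 70) = 1.202 mg/dL

1.20 mg/dL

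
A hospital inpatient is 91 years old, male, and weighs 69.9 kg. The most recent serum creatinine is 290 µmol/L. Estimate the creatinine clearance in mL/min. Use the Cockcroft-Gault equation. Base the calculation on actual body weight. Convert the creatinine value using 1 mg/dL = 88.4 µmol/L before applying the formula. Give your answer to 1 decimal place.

14.5 mL/min

SCr = 290 / 88.4 = 3.281 mg/dL
CrCl = (140 − 91) × 69.9 / (72 × 3.281) = 3425.1 / 236.23 ≈ 14.5 mL/min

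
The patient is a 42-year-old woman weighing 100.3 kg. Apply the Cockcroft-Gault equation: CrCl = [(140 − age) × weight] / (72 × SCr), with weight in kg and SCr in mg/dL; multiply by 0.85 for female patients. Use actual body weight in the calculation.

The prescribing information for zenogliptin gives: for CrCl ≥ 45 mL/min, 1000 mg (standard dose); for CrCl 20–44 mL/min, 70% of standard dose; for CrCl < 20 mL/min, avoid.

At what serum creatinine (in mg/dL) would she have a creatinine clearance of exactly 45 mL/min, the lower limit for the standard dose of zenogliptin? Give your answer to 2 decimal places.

2.58 mg/dL

Standard dose requires CrCl ≥ 45 mL/min.
Set (140 − 42) × 100.3 × 0.85 / (72 × SCr) = 45
SCr = (140 − 42) × 100.3 × 0.85 / (72 × 45) = 2.579 mg/dL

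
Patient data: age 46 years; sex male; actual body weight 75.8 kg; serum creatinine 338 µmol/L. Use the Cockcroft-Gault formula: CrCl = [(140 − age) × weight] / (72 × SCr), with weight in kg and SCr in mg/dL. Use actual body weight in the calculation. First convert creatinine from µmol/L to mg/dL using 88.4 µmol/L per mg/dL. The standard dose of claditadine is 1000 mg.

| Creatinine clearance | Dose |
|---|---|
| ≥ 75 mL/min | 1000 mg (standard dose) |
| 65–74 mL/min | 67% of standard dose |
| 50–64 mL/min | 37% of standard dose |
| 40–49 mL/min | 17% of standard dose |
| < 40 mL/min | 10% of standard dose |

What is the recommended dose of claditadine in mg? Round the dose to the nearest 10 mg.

SCr = 338 / 88.4 = 3.824 mg/dL
CrCl = (140 − 46) × 75.8 / (72 × 3.824) = 7125.2 / 275.33 ≈ 25.9 mL/min
CrCl ≈ 26 mL/min → bracket < 40 mL/min.
10% of 1000 mg = 100 mg

100 mg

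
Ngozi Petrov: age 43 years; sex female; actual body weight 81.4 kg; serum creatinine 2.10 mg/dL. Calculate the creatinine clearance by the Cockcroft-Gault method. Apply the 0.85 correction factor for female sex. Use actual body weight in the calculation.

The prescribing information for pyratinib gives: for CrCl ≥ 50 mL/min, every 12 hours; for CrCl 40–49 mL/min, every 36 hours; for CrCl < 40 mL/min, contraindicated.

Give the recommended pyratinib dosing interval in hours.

every 36 hours

CrCl = (140 − 43) × 81.4 / (72 × 2.1) × 0.85 = 7895.8 / 151.20 × 0.85 ≈ 44.4 mL/min
CrCl ≈ 44 mL/min → bracket 40–49 mL/min → every 36 hours.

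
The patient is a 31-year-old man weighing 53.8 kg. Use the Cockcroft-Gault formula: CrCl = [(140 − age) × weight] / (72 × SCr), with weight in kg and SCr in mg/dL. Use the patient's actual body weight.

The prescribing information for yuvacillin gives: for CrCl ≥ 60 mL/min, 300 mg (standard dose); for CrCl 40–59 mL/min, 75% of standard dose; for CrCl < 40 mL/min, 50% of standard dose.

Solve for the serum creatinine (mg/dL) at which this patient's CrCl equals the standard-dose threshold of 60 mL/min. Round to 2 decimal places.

1.36 mg/dL

Standard dose requires CrCl ≥ 60 mL/min.
Set (140 − 31) × 53.8 / (72 × SCr) = 60
SCr = (140 − 31) × 53.8 / (72 × 60) = 1.357 mg/dL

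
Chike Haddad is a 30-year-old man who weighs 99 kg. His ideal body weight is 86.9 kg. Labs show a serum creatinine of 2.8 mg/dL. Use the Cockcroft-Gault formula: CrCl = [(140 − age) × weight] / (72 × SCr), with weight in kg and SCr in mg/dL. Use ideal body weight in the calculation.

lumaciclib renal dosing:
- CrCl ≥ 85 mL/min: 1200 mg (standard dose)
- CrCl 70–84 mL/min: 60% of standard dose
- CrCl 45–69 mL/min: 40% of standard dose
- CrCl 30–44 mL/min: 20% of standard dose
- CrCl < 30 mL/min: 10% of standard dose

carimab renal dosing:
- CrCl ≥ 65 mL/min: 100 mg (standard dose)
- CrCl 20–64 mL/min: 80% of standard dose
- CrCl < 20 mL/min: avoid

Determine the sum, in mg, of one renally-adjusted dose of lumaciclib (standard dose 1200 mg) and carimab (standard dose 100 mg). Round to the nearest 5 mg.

CrCl = (140 − 30) × 86.9 / (72 × 2.8) = 9559.0 / 201.60 ≈ 47.4 mL/min
CrCl ≈ 47 mL/min.
lumaciclib: 45–69 mL/min → 40% of 1200 mg = 480 mg.
carimab: 20–64 mL/min → 80% of 100 mg = 80 mg.
Total = 480 + 80 = 560 mg.

560 mg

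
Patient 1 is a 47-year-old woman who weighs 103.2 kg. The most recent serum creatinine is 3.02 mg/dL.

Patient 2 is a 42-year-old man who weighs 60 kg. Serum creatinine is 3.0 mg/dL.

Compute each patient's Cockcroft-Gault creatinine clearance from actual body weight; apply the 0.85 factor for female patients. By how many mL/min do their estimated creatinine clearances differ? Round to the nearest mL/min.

Patient 1: CrCl = (140 − 47) × 103.2 / (72 × 3.02) × 0.85 = 9597.6 / 217.44 × 0.85 ≈ 37.5 mL/min
Patient 2: CrCl = (140 − 42) × 60 / (72 × 3) = 5880.0 / 216.00 ≈ 27.2 mL/min
|37.5 − 27.2| = 10.3 mL/min

10 mL/min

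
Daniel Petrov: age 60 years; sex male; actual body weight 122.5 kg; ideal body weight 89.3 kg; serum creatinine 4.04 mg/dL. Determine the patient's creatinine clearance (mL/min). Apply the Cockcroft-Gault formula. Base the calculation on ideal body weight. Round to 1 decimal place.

CrCl = (140 − 60) × 89.3 / (72 × 4.04) = 7144.0 / 290.88 ≈ 24.6 mL/min

24.6 mL/min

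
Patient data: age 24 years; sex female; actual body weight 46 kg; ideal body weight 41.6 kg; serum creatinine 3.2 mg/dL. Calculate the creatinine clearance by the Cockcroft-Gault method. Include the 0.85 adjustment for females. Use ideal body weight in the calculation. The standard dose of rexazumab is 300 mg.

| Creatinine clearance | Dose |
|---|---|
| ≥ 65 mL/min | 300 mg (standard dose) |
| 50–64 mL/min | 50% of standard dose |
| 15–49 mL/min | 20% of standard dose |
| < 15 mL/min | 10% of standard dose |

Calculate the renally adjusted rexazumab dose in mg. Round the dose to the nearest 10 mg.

60 mg

CrCl = (140 − 24) × 41.6 / (72 × 3.2) × 0.85 = 4825.6 / 230.40 × 0.85 ≈ 17.8 mL/min
CrCl ≈ 18 mL/min → bracket 15–49 mL/min.
20% of 300 mg = 60 mg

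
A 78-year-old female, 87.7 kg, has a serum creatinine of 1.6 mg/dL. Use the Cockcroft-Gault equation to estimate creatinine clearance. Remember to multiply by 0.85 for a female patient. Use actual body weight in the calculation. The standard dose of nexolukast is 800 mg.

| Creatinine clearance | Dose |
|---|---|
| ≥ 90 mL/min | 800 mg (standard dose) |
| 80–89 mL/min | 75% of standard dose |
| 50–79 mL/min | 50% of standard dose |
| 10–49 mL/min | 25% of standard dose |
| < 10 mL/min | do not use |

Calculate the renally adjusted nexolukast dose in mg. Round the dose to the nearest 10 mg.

CrCl = (140 − 78) × 87.7 / (72 × 1.6) × 0.85 = 5437.4 / 115.20 × 0.85 ≈ 40.1 mL/min
CrCl ≈ 40 mL/min → bracket 10–49 mL/min.
25% of 800 mg = 200 mg

200 mg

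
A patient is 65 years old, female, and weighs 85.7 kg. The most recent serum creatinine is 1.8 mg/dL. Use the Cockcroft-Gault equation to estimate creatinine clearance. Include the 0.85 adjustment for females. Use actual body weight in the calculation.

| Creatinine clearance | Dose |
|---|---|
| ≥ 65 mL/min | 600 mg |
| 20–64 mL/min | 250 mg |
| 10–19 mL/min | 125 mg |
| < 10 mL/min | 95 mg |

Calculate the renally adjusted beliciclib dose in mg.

250 mg

CrCl = (140 − 65) × 85.7 / (72 × 1.8) × 0.85 = 6427.5 / 129.60 × 0.85 ≈ 42.2 mL/min
CrCl ≈ 42 mL/min → bracket 20–64 mL/min.
Dose for this bracket: 250 mg.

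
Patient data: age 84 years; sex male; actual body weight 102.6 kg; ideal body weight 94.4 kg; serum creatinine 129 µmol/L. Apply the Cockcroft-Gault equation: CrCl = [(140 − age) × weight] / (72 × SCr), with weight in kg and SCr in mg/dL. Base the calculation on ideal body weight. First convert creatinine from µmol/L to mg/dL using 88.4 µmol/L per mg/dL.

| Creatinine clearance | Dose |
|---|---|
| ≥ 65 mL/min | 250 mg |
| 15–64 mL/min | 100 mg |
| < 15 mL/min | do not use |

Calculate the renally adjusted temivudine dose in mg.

SCr = 129 / 88.4 = 1.459 mg/dL
CrCl = (140 − 84) × 94.4 / (72 × 1.459) = 5286.4 / 105.05 ≈ 50.3 mL/min
CrCl ≈ 50 mL/min → bracket 15–64 mL/min.
Dose for this bracket: 100 mg.

100 mg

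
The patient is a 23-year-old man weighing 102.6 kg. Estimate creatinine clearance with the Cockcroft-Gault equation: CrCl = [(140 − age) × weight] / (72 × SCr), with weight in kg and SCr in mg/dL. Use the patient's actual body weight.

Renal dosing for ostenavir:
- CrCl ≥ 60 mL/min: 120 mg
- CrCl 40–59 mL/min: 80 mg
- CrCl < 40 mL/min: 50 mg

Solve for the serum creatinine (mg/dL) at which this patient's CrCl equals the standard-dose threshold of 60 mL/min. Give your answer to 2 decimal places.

2.78 mg/dL

Standard dose requires CrCl ≥ 60 mL/min.
Set (140 − 23) × 102.6 / (72 × SCr) = 60
SCr = (140 − 23) × 102.6 / (72 × 60) = 2.779 mg/dL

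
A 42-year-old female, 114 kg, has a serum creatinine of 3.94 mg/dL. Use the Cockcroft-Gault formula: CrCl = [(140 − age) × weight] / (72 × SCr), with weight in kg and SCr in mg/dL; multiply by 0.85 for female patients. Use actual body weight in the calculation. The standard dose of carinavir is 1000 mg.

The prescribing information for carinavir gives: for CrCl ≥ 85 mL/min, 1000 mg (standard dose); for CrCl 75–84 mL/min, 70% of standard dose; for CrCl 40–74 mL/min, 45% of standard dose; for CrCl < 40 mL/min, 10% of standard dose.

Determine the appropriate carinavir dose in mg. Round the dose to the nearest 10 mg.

CrCl = (140 − 42) × 114 / (72 × 3.94) × 0.85 = 11172.0 / 283.68 × 0.85 ≈ 33.5 mL/min
CrCl ≈ 33 mL/min → bracket < 40 mL/min.
10% of 1000 mg = 100 mg

100 mg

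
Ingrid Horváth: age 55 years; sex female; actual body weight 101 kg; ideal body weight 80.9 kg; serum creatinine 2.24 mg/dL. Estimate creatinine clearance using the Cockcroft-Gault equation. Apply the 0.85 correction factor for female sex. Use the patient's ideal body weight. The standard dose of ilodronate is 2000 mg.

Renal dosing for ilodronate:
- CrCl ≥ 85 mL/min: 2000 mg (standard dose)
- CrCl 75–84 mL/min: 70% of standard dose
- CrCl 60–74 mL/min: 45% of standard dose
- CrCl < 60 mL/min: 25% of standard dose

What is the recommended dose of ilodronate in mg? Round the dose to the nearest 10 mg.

CrCl = (140 − 55) × 80.9 / (72 × 2.24) × 0.85 = 6876.5 / 161.28 × 0.85 ≈ 36.2 mL/min
CrCl ≈ 36 mL/min → bracket < 60 mL/min.
25% of 2000 mg = 500 mg

500 mg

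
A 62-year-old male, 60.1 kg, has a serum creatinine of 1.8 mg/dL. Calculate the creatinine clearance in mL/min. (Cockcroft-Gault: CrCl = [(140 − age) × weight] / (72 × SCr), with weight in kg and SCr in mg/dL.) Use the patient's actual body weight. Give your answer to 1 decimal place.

CrCl = (140 − 62) × 60.1 / (72 × 1.8) = 4687.8 / 129.60 ≈ 36.2 mL/min

36.2 mL/min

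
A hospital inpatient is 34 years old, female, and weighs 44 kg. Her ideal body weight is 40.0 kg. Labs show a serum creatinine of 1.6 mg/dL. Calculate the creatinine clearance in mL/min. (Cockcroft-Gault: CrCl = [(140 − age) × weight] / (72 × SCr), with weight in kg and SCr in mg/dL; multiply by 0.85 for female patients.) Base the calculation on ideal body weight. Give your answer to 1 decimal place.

31.3 mL/min

CrCl = (140 − 34) × 40 / (72 × 1.6) × 0.85 = 4240.0 / 115.20 × 0.85 ≈ 31.3 mL/min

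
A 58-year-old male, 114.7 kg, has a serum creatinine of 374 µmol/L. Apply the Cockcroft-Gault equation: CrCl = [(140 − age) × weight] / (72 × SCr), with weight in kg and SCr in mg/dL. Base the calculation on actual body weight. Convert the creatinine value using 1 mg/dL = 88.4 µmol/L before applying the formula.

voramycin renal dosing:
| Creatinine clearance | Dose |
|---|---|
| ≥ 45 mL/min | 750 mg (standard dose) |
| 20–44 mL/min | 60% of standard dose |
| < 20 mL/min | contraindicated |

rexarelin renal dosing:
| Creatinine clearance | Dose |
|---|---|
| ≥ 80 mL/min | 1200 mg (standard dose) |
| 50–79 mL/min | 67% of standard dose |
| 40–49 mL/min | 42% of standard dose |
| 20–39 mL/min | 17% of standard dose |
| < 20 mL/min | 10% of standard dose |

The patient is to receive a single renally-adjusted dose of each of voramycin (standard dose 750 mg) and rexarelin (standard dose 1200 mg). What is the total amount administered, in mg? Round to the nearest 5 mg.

655 mg

SCr = 374 / 88.4 = 4.231 mg/dL
CrCl = (140 − 58) × 114.7 / (72 × 4.231) = 9405.4 / 304.63 ≈ 30.9 mL/min
CrCl ≈ 31 mL/min.
voramycin: 20–44 mL/min → 60% of 750 mg = 450 mg.
rexarelin: 20–39 mL/min → 17% of 1200 mg = 204 mg.
Total = 450 + 204 = 654 mg.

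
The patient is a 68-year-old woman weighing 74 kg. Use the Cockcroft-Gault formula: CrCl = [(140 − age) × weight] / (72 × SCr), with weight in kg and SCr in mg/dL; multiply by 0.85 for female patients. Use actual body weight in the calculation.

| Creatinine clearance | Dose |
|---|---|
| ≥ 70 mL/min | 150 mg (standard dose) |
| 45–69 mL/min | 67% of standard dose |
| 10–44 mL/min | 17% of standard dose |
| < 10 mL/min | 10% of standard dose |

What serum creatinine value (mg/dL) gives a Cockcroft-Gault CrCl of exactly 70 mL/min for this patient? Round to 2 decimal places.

0.90 mg/dL

Standard dose requires CrCl ≥ 70 mL/min.
Set (140 − 68) × 74 × 0.85 / (72 × SCr) = 70
SCr = (140 − 68) × 74 × 0.85 / (72 × 70) = 0.899 mg/dL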